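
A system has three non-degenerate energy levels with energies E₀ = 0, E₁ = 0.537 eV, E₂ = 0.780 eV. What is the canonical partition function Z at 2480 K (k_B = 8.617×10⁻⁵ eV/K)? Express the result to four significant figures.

k_BT = 8.617×10⁻⁵ × 2480 K = 0.213702 eV.
Eᵢ/kT = 0, 2.51284, 3.64994.
Z = Σ e^(−Eᵢ/kT) = e^(−0) + e^(−2.51284) + e^(−3.64994) = 1.00000 + 0.0810378 + 0.0259927 = 1.10703.

Z = 1.107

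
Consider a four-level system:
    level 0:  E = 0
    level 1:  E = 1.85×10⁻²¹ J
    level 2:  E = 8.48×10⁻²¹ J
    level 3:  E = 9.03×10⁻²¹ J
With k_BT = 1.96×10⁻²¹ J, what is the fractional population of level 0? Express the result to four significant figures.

Eᵢ/kT = 0, 0.943878, 4.32653, 4.60714.
Z = Σ e^(−Eᵢ/kT) = e^(−0) + e^(−0.943878) + e^(−4.32653) + e^(−4.60714) = 1.00000 + 0.389116 + 0.0132133 + 0.00998032 = 1.41231.
P₀ = e^(−E₀/kT) / Z = 1.00000/1.41231 = 0.7081.

0.7081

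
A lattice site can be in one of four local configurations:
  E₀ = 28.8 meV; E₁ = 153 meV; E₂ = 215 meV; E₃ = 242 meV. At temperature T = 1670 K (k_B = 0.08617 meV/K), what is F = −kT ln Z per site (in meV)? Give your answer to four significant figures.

k_BT = 0.08617 × 1670 K = 143.904 meV.
Eᵢ/kT = 0.200133, 1.06321, 1.49405, 1.68168.
Z = Σ e^(−Eᵢ/kT) = e^(−0.200133) + e^(−1.06321) + e^(−1.49405) + e^(−1.68168) = 0.818622 + 0.345345 + 0.224462 + 0.186061 = 1.57449.
F = −kT ln Z = −143.904 × ln(1.57449) = −143.904 × 0.453931 = -65.32 meV.

-65.32 meV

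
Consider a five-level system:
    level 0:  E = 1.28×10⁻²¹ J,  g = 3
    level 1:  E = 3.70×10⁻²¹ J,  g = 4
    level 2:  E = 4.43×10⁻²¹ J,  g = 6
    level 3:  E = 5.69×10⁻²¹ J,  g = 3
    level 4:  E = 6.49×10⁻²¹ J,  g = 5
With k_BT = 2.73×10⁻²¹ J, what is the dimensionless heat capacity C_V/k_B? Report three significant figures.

Eᵢ/kT = 0.46886, 1.3553, 1.6227, 2.0842, 2.3773.
Z = Σ gᵢe^(−Eᵢ/kT) = 3·e^(−0.46886) + 4·e^(−1.3553) + 6·e^(−1.6227) + 3·e^(−2.0842) + 5·e^(−2.3773) = 1.8771 + 1.0315 + 1.1842 + 0.37322 + 0.46400 = 4.9300.
⟨E⟩ = 3.3672, ⟨E²⟩ = 14.617.
C_V/k_B = (⟨E²⟩ − ⟨E⟩²)/(kT)² = (14.617 − 11.338)/7.4529 = 0.440.

0.440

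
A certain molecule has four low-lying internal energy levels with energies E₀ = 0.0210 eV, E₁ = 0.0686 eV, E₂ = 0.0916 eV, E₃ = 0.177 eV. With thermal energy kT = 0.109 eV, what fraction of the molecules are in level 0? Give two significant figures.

Eᵢ/kT = 0.1927, 0.6294, 0.8404, 1.624.
Z = Σ e^(−Eᵢ/kT) = e^(−0.1927) + e^(−0.6294) + e^(−0.8404) + e^(−1.624) = 0.8247 + 0.5329 + 0.4315 + 0.1971 = 1.986.
P₀ = e^(−E₀/kT) / Z = 0.8247/1.986 = 0.42.

0.42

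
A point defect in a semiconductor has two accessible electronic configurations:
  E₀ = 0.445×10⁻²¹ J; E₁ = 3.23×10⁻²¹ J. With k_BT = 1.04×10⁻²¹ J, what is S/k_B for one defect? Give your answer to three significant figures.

Eᵢ/kT = 0.42788, 3.1058.
Z = Σ e^(−Eᵢ/kT) = e^(−0.42788) + e^(−3.1058) = 0.65189 + 0.044789 = 0.69668.
⟨E⟩ = Σ EᵢPᵢ = 0.62404 ×10⁻²¹ J.
S/k_B = ln Z + ⟨E⟩/kT = ln(0.69668) + 0.62404/1.04 = -0.36143 + 0.60004 = 0.239.

0.239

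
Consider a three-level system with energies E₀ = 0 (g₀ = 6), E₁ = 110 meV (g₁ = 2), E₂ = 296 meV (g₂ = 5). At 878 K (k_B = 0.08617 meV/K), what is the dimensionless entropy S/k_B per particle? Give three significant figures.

k_BT = 0.08617 × 878 K = 75.657 meV.
Eᵢ/kT = 0, 1.4539, 3.9124.
Z = Σ gᵢe^(−Eᵢ/kT) = 6·e^(−0) + 2·e^(−1.4539) + 5·e^(−3.9124) = 6.0000 + 0.46731 + 0.099962 = 6.5673.
⟨E⟩ = Σ EᵢPᵢ = 12.333 meV.
S/k_B = ln Z + ⟨E⟩/kT = ln(6.5673) + 12.333/75.657 = 1.8821 + 0.16301 = 2.05.

2.05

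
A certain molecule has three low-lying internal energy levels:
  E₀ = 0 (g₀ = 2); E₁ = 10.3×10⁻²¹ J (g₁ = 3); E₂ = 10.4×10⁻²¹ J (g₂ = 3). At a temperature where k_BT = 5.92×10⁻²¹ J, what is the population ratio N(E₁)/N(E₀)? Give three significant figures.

0.263

n₁/n₀ = (g₁/g₀) exp[−(E₁−E₀)/kT] = (3/2) × exp(−(10.3 ×10⁻²¹ J)/(5.92 ×10⁻²¹ J)) = (3/2) × exp(-1.7399) = 0.263.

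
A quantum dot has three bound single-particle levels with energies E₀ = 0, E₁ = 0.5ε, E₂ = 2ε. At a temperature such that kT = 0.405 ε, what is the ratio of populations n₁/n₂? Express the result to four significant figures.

n₁/n₂ = exp[−(E₁−E₂)/kT] = exp(−(-1.5ε)/(0.405ε)) = exp(3.70370) = 40.60.

40.60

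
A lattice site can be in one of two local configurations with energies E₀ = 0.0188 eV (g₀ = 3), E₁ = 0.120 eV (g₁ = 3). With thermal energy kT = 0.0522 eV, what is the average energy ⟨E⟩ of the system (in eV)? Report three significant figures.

Eᵢ/kT = 0.36015, 2.2989.
Z = Σ gᵢe^(−Eᵢ/kT) = 3·e^(−0.36015) + 3·e^(−2.2989) = 2.0927 + 0.30111 = 2.3938.
⟨E⟩ = Σ Eᵢ gᵢe^(−Eᵢ/kT) / Z = (0.0188·2.0927 + 0.120·0.30111) / 2.3938 = 0.0315 eV.

0.0315 eV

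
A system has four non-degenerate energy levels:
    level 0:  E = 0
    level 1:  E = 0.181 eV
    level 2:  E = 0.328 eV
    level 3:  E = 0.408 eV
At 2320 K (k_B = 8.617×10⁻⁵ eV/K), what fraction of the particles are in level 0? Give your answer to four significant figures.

0.5787

k_BT = 8.617×10⁻⁵ × 2320 K = 0.199914 eV.
Eᵢ/kT = 0, 0.905389, 1.64071, 2.04088.
Z = Σ e^(−Eᵢ/kT) = e^(−0) + e^(−0.905389) + e^(−1.64071) + e^(−2.04088) = 1.00000 + 0.404385 + 0.193842 + 0.129914 = 1.72814.
P₀ = e^(−E₀/kT) / Z = 1.00000/1.72814 = 0.5787.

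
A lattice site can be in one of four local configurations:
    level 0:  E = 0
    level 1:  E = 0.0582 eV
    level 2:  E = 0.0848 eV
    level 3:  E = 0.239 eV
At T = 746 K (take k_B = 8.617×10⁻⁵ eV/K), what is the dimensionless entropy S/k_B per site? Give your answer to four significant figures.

1.005

k_BT = 8.617×10⁻⁵ × 746 K = 0.0642828 eV.
Eᵢ/kT = 0, 0.905374, 1.31917, 3.71795.
Z = Σ e^(−Eᵢ/kT) = e^(−0) + e^(−0.905374) + e^(−1.31917) + e^(−3.71795) = 1.00000 + 0.404391 + 0.267357 + 0.0242837 = 1.69603.
⟨E⟩ = Σ EᵢPᵢ = 0.0306665 eV.
S/k_B = ln Z + ⟨E⟩/kT = ln(1.69603) + 0.0306665/0.0642828 = 0.528290 + 0.477056 = 1.005.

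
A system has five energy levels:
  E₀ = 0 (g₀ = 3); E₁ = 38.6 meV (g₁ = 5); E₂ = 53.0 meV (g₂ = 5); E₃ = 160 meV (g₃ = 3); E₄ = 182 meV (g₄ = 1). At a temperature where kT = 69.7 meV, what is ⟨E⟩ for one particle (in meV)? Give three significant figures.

Eᵢ/kT = 0, 0.55380, 0.76040, 2.2956, 2.6112.
Z = Σ gᵢe^(−Eᵢ/kT) = 3·e^(−0) + 5·e^(−0.55380) + 5·e^(−0.76040) + 3·e^(−2.2956) + 1·e^(−2.6112) = 3.0000 + 2.8738 + 2.3374 + 0.30210 + 0.073446 = 8.5867.
⟨E⟩ = Σ Eᵢ gᵢe^(−Eᵢ/kT) / Z = (0·3.0000 + 38.6·2.8738 + 53.0·2.3374 + 160·0.30210 + 182·0.073446) / 8.5867 = 34.5 meV.

34.5 meV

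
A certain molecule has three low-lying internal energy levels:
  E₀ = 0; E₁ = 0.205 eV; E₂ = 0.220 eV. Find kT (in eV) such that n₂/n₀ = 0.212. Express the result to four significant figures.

n₂/n₀ = exp[−(E₂−E₀)/kT] = 0.212.
⇒ (E₂−E₀)/kT = ln(1/0.212) = ln(4.71698) = 1.55117.
kT = 0.220 eV / 1.55117 = 0.1418 eV.

0.1418 eV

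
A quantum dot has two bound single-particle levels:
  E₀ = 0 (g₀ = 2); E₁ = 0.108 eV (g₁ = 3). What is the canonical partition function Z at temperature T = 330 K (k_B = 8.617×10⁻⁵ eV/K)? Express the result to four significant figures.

k_BT = 8.617×10⁻⁵ × 330 K = 0.0284361 eV.
Eᵢ/kT = 0, 3.79799.
Z = Σ gᵢe^(−Eᵢ/kT) = 2·e^(−0) + 3·e^(−3.79799) = 2.00000 + 0.0672473 = 2.06725.

Z = 2.067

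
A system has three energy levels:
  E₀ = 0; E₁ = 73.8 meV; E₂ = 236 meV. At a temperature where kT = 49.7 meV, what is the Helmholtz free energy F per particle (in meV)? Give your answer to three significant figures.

-10.5 meV

Eᵢ/kT = 0, 1.4849, 4.7485.
Z = Σ e^(−Eᵢ/kT) = e^(−0) + e^(−1.4849) + e^(−4.7485) = 1.0000 + 0.22652 + 0.0086647 = 1.2352.
F = −kT ln Z = −49.7 × ln(1.2352) = −49.7 × 0.21123 = -10.5 meV.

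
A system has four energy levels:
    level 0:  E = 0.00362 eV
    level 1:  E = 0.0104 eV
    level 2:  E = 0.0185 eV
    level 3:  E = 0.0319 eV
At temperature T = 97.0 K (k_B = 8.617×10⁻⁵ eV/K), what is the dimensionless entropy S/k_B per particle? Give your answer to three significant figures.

0.970

k_BT = 8.617×10⁻⁵ × 97.0 K = 0.0083585 eV.
Eᵢ/kT = 0.43309, 1.2442, 2.2133, 3.8165.
Z = Σ e^(−Eᵢ/kT) = e^(−0.43309) + e^(−1.2442) + e^(−2.2133) + e^(−3.8165) = 0.64850 + 0.28817 + 0.10934 + 0.022005 = 1.0680.
⟨E⟩ = Σ EᵢPᵢ = 0.0075555 eV.
S/k_B = ln Z + ⟨E⟩/kT = ln(1.0680) + 0.0075555/0.0083585 = 0.065788 + 0.90393 = 0.970.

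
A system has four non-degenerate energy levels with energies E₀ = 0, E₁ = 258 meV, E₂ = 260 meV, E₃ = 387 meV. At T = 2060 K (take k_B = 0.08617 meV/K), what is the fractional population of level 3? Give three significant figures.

0.0716

k_BT = 0.08617 × 2060 K = 177.51 meV.
Eᵢ/kT = 0, 1.4534, 1.4647, 2.1802.
Z = Σ e^(−Eᵢ/kT) = e^(−0) + e^(−1.4534) + e^(−1.4647) + e^(−2.1802) = 1.0000 + 0.23377 + 0.23115 + 0.11302 = 1.5779.
P₃ = e^(−E₃/kT) / Z = 0.11302/1.5779 = 0.0716.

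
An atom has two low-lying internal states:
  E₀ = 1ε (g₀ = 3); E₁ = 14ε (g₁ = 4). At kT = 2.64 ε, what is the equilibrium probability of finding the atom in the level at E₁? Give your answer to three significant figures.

0.00960

Eᵢ/kT = 0.37879, 5.3030.
Z = Σ gᵢe^(−Eᵢ/kT) = 3·e^(−0.37879) + 4·e^(−5.3030) = 2.0541 + 0.019907 = 2.0740.
P₁ = g₁ e^(−E₁/kT) / Z = 0.019907/2.0740 = 0.00960.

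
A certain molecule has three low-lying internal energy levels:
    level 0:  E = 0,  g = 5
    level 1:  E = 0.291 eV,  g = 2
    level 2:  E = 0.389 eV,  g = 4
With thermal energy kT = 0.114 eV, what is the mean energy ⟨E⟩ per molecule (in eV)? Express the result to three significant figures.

0.0183 eV

Eᵢ/kT = 0, 2.5526, 3.4123.
Z = Σ gᵢe^(−Eᵢ/kT) = 5·e^(−0) + 2·e^(−2.5526) + 4·e^(−3.4123) = 5.0000 + 0.15576 + 0.13186 = 5.2876.
⟨E⟩ = Σ Eᵢ gᵢe^(−Eᵢ/kT) / Z = (0·5.0000 + 0.291·0.15576 + 0.389·0.13186) / 5.2876 = 0.0183 eV.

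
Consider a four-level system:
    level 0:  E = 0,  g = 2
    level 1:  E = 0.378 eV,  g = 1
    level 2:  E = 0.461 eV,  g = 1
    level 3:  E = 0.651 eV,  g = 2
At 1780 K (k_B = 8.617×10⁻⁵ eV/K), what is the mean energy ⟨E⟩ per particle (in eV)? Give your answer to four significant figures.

k_BT = 8.617×10⁻⁵ × 1780 K = 0.153383 eV.
Eᵢ/kT = 0, 2.46442, 3.00555, 4.24428.
Z = Σ gᵢe^(−Eᵢ/kT) = 2·e^(−0) + 1·e^(−2.46442) + 1·e^(−3.00555) + 2·e^(−4.24428) = 2.00000 + 0.0850582 + 0.0495115 + 0.0286921 = 2.16326.
⟨E⟩ = Σ Eᵢ gᵢe^(−Eᵢ/kT) / Z = (0·2.00000 + 0.378·0.0850582 + 0.461·0.0495115 + 0.651·0.0286921) / 2.16326 = 0.03405 eV.

0.03405 eV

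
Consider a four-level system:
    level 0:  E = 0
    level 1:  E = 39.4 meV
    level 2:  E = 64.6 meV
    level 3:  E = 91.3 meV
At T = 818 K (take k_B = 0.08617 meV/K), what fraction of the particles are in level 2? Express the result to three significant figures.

0.178

k_BT = 0.08617 × 818 K = 70.487 meV.
Eᵢ/kT = 0, 0.55897, 0.91648, 1.2953.
Z = Σ e^(−Eᵢ/kT) = e^(−0) + e^(−0.55897) + e^(−0.91648) + e^(−1.2953) = 1.0000 + 0.57180 + 0.39992 + 0.27382 = 2.2455.
P₂ = e^(−E₂/kT) / Z = 0.39992/2.2455 = 0.178.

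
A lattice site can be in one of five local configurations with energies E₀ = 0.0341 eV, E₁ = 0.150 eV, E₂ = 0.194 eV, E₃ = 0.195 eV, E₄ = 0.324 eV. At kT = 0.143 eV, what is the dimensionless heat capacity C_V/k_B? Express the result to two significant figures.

Eᵢ/kT = 0.2385, 1.049, 1.357, 1.364, 2.266.
Z = Σ e^(−Eᵢ/kT) = e^(−0.2385) + e^(−1.049) + e^(−1.357) + e^(−1.364) + e^(−2.266) = 0.7878 + 0.3503 + 0.2574 + 0.2556 + 0.1037 = 1.755.
⟨E⟩ = 0.1212 eV, ⟨E²⟩ = 0.02227 eV².
C_V/k_B = (⟨E²⟩ − ⟨E⟩²)/(kT)² = (0.02227 − 0.01469)/0.02045 = 0.37.

0.37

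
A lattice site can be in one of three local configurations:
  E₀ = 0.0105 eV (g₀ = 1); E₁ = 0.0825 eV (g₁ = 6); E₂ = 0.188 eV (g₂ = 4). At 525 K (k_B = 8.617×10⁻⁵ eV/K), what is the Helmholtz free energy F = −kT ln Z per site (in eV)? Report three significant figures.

k_BT = 8.617×10⁻⁵ × 525 K = 0.045239 eV.
Eᵢ/kT = 0.23210, 1.8236, 4.1557.
Z = Σ gᵢe^(−Eᵢ/kT) = 1·e^(−0.23210) + 6·e^(−1.8236) + 4·e^(−4.1557) = 0.79287 + 0.96866 + 0.062699 = 1.8242.
F = −kT ln Z = −0.045239 × ln(1.8242) = −0.045239 × 0.60114 = -0.0272 eV.

-0.0272 eV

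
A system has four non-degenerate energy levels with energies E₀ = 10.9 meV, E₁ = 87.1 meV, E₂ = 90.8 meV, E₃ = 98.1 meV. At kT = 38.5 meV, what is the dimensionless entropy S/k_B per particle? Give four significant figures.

Eᵢ/kT = 0.283117, 2.26234, 2.35844, 2.54805.
Z = Σ e^(−Eᵢ/kT) = e^(−0.283117) + e^(−2.26234) + e^(−2.35844) + e^(−2.54805) = 0.753432 + 0.104107 + 0.0945676 + 0.0782341 = 1.03034.
⟨E⟩ = Σ EᵢPᵢ = 32.5539 meV.
S/k_B = ln Z + ⟨E⟩/kT = ln(1.03034) + 32.5539/38.5 = 0.0298888 + 0.845556 = 0.8754.

0.8754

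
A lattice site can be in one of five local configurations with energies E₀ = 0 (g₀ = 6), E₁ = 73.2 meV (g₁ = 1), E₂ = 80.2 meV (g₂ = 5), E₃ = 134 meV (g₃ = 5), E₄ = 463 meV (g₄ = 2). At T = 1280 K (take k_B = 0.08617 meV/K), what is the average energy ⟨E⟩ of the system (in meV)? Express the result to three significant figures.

42.5 meV

k_BT = 0.08617 × 1280 K = 110.30 meV.
Eᵢ/kT = 0, 0.66364, 0.72711, 1.2149, 4.1976.
Z = Σ gᵢe^(−Eᵢ/kT) = 6·e^(−0) + 1·e^(−0.66364) + 5·e^(−0.72711) + 5·e^(−1.2149) + 2·e^(−4.1976) = 6.0000 + 0.51497 + 2.4165 + 1.4837 + 0.030063 = 10.445.
⟨E⟩ = Σ Eᵢ gᵢe^(−Eᵢ/kT) / Z = (0·6.0000 + 73.2·0.51497 + 80.2·2.4165 + 134·1.4837 + 463·0.030063) / 10.445 = 42.5 meV.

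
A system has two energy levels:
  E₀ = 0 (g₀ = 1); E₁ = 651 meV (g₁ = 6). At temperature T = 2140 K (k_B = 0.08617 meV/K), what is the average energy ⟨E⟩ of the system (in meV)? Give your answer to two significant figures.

k_BT = 0.08617 × 2140 K = 184.4 meV.
Eᵢ/kT = 0, 3.530.
Z = Σ gᵢe^(−Eᵢ/kT) = 1·e^(−0) + 6·e^(−3.530) = 1.000 + 0.1758 = 1.176.
⟨E⟩ = Σ Eᵢ gᵢe^(−Eᵢ/kT) / Z = (0·1.000 + 651·0.1758) / 1.176 = 97 meV.

97 meV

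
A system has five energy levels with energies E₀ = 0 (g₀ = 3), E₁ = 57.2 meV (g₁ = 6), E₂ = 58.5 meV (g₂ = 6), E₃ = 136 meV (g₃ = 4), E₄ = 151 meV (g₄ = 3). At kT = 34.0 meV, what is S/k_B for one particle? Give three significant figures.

2.46

Eᵢ/kT = 0, 1.6824, 1.7206, 4.0000, 4.4412.
Z = Σ gᵢe^(−Eᵢ/kT) = 3·e^(−0) + 6·e^(−1.6824) + 6·e^(−1.7206) + 4·e^(−4.0000) + 3·e^(−4.4412) = 3.0000 + 1.1156 + 1.0738 + 0.073263 + 0.035345 = 5.2980.
⟨E⟩ = Σ EᵢPᵢ = 26.789 meV.
S/k_B = ln Z + ⟨E⟩/kT = ln(5.2980) + 26.789/34.0 = 1.6673 + 0.78791 = 2.46.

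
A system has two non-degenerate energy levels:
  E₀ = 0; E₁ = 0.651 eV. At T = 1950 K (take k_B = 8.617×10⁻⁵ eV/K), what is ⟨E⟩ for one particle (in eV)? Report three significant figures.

0.0132 eV

k_BT = 8.617×10⁻⁵ × 1950 K = 0.16803 eV.
Eᵢ/kT = 0, 3.8743.
Z = Σ e^(−Eᵢ/kT) = e^(−0) + e^(−3.8743) = 1.0000 + 0.020769 = 1.0208.
⟨E⟩ = Σ Eᵢ e^(−Eᵢ/kT) / Z = (0·1.0000 + 0.651·0.020769) / 1.0208 = 0.0132 eV.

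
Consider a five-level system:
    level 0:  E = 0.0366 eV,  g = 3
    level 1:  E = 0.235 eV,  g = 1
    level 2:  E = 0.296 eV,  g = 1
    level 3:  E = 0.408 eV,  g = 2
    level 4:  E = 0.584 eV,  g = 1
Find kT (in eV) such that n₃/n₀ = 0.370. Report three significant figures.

0.631 eV

n₃/n₀ = (g₃/g₀) exp[−(E₃−E₀)/kT] = 0.370.
⇒ (E₃−E₀)/kT = ln((2/3)/0.370) = ln(1.8018) = 0.58879.
kT = 0.3714 eV / 0.58879 = 0.631 eV.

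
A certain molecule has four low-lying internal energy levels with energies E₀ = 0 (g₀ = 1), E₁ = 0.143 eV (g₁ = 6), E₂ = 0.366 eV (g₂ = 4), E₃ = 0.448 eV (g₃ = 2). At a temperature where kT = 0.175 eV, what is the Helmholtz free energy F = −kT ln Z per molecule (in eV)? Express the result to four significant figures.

-0.2552 eV

Eᵢ/kT = 0, 0.817143, 2.09143, 2.56000.
Z = Σ gᵢe^(−Eᵢ/kT) = 1·e^(−0) + 6·e^(−0.817143) + 4·e^(−2.09143) + 2·e^(−2.56000) = 1.00000 + 2.65015 + 0.494042 + 0.154609 = 4.29880.
F = −kT ln Z = −0.175 × ln(4.29880) = −0.175 × 1.45834 = -0.2552 eV.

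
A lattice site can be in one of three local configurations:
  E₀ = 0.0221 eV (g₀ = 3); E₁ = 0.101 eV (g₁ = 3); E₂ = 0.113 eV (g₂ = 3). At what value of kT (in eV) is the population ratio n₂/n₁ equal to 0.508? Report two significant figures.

n₂/n₁ = (g₂/g₁) exp[−(E₂−E₁)/kT] = 0.508.
⇒ (E₂−E₁)/kT = ln((3/3)/0.508) = ln(1.969) = 0.6775.
kT = 0.012 eV / 0.6775 = 0.018 eV.

0.018 eV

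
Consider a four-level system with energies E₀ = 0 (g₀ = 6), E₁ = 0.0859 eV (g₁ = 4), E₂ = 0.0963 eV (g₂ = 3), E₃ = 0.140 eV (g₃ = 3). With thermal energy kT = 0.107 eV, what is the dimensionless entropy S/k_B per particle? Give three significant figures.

2.65

Eᵢ/kT = 0, 0.80280, 0.90000, 1.3084.
Z = Σ gᵢe^(−Eᵢ/kT) = 6·e^(−0) + 4·e^(−0.80280) + 3·e^(−0.90000) + 3·e^(−1.3084) = 6.0000 + 1.7923 + 1.2197 + 0.81076 = 9.8228.
⟨E⟩ = Σ EᵢPᵢ = 0.039187 eV.
S/k_B = ln Z + ⟨E⟩/kT = ln(9.8228) + 0.039187/0.107 = 2.2847 + 0.36623 = 2.65.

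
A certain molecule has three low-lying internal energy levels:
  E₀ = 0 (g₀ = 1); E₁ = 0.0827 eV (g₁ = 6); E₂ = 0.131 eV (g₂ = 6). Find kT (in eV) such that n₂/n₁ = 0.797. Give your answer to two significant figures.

0.21 eV

n₂/n₁ = (g₂/g₁) exp[−(E₂−E₁)/kT] = 0.797.
⇒ (E₂−E₁)/kT = ln((6/6)/0.797) = ln(1.255) = 0.2271.
kT = 0.0483 eV / 0.2271 = 0.21 eV.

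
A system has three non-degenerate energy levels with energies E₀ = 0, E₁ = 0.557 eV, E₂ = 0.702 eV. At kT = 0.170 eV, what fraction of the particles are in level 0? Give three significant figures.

Eᵢ/kT = 0, 3.2765, 4.1294.
Z = Σ e^(−Eᵢ/kT) = e^(−0) + e^(−3.2765) + e^(−4.1294) = 1.0000 + 0.037760 + 0.016093 = 1.0539.
P₀ = e^(−E₀/kT) / Z = 1.0000/1.0539 = 0.949.

0.949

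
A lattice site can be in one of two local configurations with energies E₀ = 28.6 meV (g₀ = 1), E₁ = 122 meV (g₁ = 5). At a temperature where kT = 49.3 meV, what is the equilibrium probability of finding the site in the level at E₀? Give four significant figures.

0.5708

Eᵢ/kT = 0.580122, 2.47465.
Z = Σ gᵢe^(−Eᵢ/kT) = 1·e^(−0.580122) + 5·e^(−2.47465) = 0.559830 + 0.420962 = 0.980792.
P₀ = g₀ e^(−E₀/kT) / Z = 0.559830/0.980792 = 0.5708.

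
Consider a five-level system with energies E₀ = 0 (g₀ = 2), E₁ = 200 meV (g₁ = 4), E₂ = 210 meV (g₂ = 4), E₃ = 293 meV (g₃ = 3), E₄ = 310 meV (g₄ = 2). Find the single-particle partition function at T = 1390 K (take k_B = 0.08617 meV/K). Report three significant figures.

Z = 3.86

k_BT = 0.08617 × 1390 K = 119.78 meV.
Eᵢ/kT = 0, 1.6697, 1.7532, 2.4462, 2.5881.
Z = Σ gᵢe^(−Eᵢ/kT) = 2·e^(−0) + 4·e^(−1.6697) + 4·e^(−1.7532) + 3·e^(−2.4462) + 2·e^(−2.5881) = 2.0000 + 0.75321 + 0.69288 + 0.25987 + 0.15033 = 3.8563.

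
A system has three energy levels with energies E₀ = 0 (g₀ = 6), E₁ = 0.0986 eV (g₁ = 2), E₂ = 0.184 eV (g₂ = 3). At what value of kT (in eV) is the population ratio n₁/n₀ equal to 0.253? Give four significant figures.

0.3576 eV

n₁/n₀ = (g₁/g₀) exp[−(E₁−E₀)/kT] = 0.253.
⇒ (E₁−E₀)/kT = ln((2/6)/0.253) = ln(1.31752) = 0.275751.
kT = 0.0986 eV / 0.275751 = 0.3576 eV.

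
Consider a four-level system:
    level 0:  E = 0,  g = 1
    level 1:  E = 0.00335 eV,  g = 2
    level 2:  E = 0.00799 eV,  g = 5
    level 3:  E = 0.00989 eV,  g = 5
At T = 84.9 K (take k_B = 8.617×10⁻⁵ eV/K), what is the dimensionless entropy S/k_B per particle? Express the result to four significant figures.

2.450

k_BT = 8.617×10⁻⁵ × 84.9 K = 0.00731583 eV.
Eᵢ/kT = 0, 0.457911, 1.09215, 1.35186.
Z = Σ gᵢe^(−Eᵢ/kT) = 1·e^(−0) + 2·e^(−0.457911) + 5·e^(−1.09215) + 5·e^(−1.35186) = 1.00000 + 1.26521 + 1.67747 + 1.29379 = 5.23647.
⟨E⟩ = Σ EᵢPᵢ = 0.00581251 eV.
S/k_B = ln Z + ⟨E⟩/kT = ln(5.23647) + 0.00581251/0.00731583 = 1.65565 + 0.794511 = 2.450.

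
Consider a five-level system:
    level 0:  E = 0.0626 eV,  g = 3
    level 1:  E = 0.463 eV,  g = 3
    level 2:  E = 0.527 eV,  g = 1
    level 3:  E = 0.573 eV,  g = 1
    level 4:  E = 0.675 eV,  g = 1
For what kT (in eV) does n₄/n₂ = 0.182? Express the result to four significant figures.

0.08687 eV

n₄/n₂ = (g₄/g₂) exp[−(E₄−E₂)/kT] = 0.182.
⇒ (E₄−E₂)/kT = ln((1/1)/0.182) = ln(5.49451) = 1.70375.
kT = 0.148 eV / 1.70375 = 0.08687 eV.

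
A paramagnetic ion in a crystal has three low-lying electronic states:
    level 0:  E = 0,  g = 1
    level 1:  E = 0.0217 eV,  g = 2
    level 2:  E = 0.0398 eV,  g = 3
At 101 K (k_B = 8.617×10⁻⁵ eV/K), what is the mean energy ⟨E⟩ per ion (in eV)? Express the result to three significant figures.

0.00403 eV

k_BT = 8.617×10⁻⁵ × 101 K = 0.0087032 eV.
Eᵢ/kT = 0, 2.4933, 4.5730.
Z = Σ gᵢe^(−Eᵢ/kT) = 1·e^(−0) + 2·e^(−2.4933) + 3·e^(−4.5730) = 1.0000 + 0.16527 + 0.030981 = 1.1963.
⟨E⟩ = Σ Eᵢ gᵢe^(−Eᵢ/kT) / Z = (0·1.0000 + 0.0217·0.16527 + 0.0398·0.030981) / 1.1963 = 0.00403 eV.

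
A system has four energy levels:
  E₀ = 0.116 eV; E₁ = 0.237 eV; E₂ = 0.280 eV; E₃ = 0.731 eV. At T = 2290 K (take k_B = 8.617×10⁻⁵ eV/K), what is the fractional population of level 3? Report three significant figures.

0.0219

k_BT = 8.617×10⁻⁵ × 2290 K = 0.19733 eV.
Eᵢ/kT = 0.58785, 1.2010, 1.4189, 3.7045.
Z = Σ e^(−Eᵢ/kT) = e^(−0.58785) + e^(−1.2010) + e^(−1.4189) + e^(−3.7045) = 0.55552 + 0.30089 + 0.24198 + 0.024613 = 1.1230.
P₃ = e^(−E₃/kT) / Z = 0.024613/1.1230 = 0.0219.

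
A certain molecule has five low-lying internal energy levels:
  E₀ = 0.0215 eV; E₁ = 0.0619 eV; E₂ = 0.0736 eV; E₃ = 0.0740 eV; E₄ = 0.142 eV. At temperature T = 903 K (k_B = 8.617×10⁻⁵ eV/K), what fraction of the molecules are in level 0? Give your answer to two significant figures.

k_BT = 8.617×10⁻⁵ × 903 K = 0.07781 eV.
Eᵢ/kT = 0.2763, 0.7955, 0.9459, 0.9510, 1.825.
Z = Σ e^(−Eᵢ/kT) = e^(−0.2763) + e^(−0.7955) + e^(−0.9459) + e^(−0.9510) + e^(−1.825) = 0.7586 + 0.4514 + 0.3883 + 0.3864 + 0.1612 = 2.146.
P₀ = e^(−E₀/kT) / Z = 0.7586/2.146 = 0.35.

0.35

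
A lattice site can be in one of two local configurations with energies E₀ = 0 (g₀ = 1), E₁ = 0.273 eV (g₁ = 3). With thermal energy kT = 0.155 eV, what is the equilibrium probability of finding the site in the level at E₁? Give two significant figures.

0.34

Eᵢ/kT = 0, 1.761.
Z = Σ gᵢe^(−Eᵢ/kT) = 1·e^(−0) + 3·e^(−1.761) = 1.000 + 0.5156 = 1.516.
P₁ = g₁ e^(−E₁/kT) / Z = 0.5156/1.516 = 0.34.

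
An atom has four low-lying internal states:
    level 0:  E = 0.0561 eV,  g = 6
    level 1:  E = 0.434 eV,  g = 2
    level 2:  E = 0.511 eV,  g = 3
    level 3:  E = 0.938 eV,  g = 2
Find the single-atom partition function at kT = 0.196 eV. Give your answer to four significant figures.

Eᵢ/kT = 0.286224, 2.21429, 2.60714, 4.78571.
Z = Σ gᵢe^(−Eᵢ/kT) = 6·e^(−0.286224) + 2·e^(−2.21429) + 3·e^(−2.60714) + 2·e^(−4.78571) = 4.50657 + 0.218462 + 0.221235 + 0.0166964 = 4.96296.

Z = 4.963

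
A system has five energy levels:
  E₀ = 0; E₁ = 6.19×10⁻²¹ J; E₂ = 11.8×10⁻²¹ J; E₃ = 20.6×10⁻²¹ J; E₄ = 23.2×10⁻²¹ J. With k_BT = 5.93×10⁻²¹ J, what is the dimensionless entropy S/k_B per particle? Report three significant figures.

0.968

Eᵢ/kT = 0, 1.0438, 1.9899, 3.4739, 3.9123.
Z = Σ e^(−Eᵢ/kT) = e^(−0) + e^(−1.0438) + e^(−1.9899) + e^(−3.4739) + e^(−3.9123) = 1.0000 + 0.35211 + 0.13671 + 0.030996 + 0.019994 = 1.5398.
⟨E⟩ = Σ EᵢPᵢ = 3.1791 ×10⁻²¹ J.
S/k_B = ln Z + ⟨E⟩/kT = ln(1.5398) + 3.1791/5.93 = 0.43165 + 0.53610 = 0.968.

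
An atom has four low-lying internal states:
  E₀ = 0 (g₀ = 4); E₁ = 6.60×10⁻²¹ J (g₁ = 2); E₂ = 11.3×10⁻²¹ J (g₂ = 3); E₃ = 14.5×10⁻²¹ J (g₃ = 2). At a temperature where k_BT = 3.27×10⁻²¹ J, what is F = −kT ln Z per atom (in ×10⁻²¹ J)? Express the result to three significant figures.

Eᵢ/kT = 0, 2.0183, 3.4557, 4.4343.
Z = Σ gᵢe^(−Eᵢ/kT) = 4·e^(−0) + 2·e^(−2.0183) + 3·e^(−3.4557) + 2·e^(−4.4343) = 4.0000 + 0.26576 + 0.094696 + 0.023727 = 4.3842.
F = −kT ln Z = −3.27 × ln(4.3842) = −3.27 × 1.4780 = -4.83 ×10⁻²¹ J.

-4.83 ×10⁻²¹ J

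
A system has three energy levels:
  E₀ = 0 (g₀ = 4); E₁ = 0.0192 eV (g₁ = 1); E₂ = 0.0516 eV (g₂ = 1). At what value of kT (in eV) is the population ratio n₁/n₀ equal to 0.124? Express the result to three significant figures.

n₁/n₀ = (g₁/g₀) exp[−(E₁−E₀)/kT] = 0.124.
⇒ (E₁−E₀)/kT = ln((1/4)/0.124) = ln(2.0161) = 0.70116.
kT = 0.0192 eV / 0.70116 = 0.0274 eV.

0.0274 eV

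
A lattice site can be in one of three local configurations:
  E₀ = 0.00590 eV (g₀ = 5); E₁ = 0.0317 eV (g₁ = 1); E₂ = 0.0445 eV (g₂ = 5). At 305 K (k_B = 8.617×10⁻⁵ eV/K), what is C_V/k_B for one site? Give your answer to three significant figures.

0.336

k_BT = 8.617×10⁻⁵ × 305 K = 0.026282 eV.
Eᵢ/kT = 0.22449, 1.2061, 1.6932.
Z = Σ gᵢe^(−Eᵢ/kT) = 5·e^(−0.22449) + 1·e^(−1.2061) + 5·e^(−1.6932) = 3.9946 + 0.29936 + 0.91965 = 5.2136.
⟨E⟩ = 0.014190 eV, ⟨E²⟩ = 0.00043368 eV².
C_V/k_B = (⟨E²⟩ − ⟨E⟩²)/(kT)² = (0.00043368 − 0.00020136)/0.00069074 = 0.336.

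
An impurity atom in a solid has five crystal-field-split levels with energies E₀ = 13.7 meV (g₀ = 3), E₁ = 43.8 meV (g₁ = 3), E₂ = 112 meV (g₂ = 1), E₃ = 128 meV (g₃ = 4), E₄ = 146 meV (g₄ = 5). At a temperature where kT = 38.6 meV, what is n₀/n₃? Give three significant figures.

14.5

n₀/n₃ = (g₀/g₃) exp[−(E₀−E₃)/kT] = (3/4) × exp(−(-114.3 meV)/(38.6 meV)) = (3/4) × exp(2.9611) = 14.5.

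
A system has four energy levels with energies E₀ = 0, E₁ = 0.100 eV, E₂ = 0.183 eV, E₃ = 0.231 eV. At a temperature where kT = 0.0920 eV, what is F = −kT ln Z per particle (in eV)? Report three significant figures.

Eᵢ/kT = 0, 1.0870, 1.9891, 2.5109.
Z = Σ e^(−Eᵢ/kT) = e^(−0) + e^(−1.0870) + e^(−1.9891) + e^(−2.5109) = 1.0000 + 0.33723 + 0.13682 + 0.081195 = 1.5552.
F = −kT ln Z = −0.0920 × ln(1.5552) = −0.0920 × 0.44160 = -0.0406 eV.

-0.0406 eV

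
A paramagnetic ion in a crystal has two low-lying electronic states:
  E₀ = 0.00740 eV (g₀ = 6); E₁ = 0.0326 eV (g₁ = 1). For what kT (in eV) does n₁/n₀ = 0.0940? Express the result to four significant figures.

n₁/n₀ = (g₁/g₀) exp[−(E₁−E₀)/kT] = 0.0940.
⇒ (E₁−E₀)/kT = ln((1/6)/0.0940) = ln(1.77305) = 0.572701.
kT = 0.02520 eV / 0.572701 = 0.04400 eV.

0.04400 eV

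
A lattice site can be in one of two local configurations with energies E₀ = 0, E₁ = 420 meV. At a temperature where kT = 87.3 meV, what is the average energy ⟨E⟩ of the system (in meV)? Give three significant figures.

3.39 meV

Eᵢ/kT = 0, 4.8110.
Z = Σ e^(−Eᵢ/kT) = e^(−0) + e^(−4.8110) = 1.0000 + 0.0081397 = 1.0081.
⟨E⟩ = Σ Eᵢ e^(−Eᵢ/kT) / Z = (0·1.0000 + 420·0.0081397) / 1.0081 = 3.39 meV.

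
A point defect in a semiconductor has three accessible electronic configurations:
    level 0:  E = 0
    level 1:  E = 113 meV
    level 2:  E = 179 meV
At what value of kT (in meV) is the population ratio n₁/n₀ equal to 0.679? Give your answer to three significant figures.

n₁/n₀ = exp[−(E₁−E₀)/kT] = 0.679.
⇒ (E₁−E₀)/kT = ln(1/0.679) = ln(1.4728) = 0.38717.
kT = 113 meV / 0.38717 = 292 meV.

292 meV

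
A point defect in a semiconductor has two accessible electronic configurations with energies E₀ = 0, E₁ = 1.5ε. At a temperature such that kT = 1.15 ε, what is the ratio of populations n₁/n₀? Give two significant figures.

n₁/n₀ = exp[−(E₁−E₀)/kT] = exp(−(1.5ε)/(1.15ε)) = exp(-1.304) = 0.27.

0.27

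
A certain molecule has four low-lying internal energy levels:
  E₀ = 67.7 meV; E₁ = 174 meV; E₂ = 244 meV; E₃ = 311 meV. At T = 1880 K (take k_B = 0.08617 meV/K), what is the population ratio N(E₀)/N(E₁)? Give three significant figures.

k_BT = 0.08617 × 1880 K = 162.00 meV.
n₀/n₁ = exp[−(E₀−E₁)/kT] = exp(−(-106.3 meV)/(162.00 meV)) = exp(0.65617) = 1.93.

1.93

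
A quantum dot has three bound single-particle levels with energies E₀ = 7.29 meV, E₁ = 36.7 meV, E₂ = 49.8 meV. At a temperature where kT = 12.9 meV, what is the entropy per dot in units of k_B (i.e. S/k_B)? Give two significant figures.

Eᵢ/kT = 0.5651, 2.845, 3.860.
Z = Σ e^(−Eᵢ/kT) = e^(−0.5651) + e^(−2.845) + e^(−3.860) = 0.5683 + 0.05813 + 0.02107 = 0.6475.
⟨E⟩ = Σ EᵢPᵢ = 11.31 meV.
S/k_B = ln Z + ⟨E⟩/kT = ln(0.6475) + 11.31/12.9 = -0.4346 + 0.8767 = 0.44.

0.44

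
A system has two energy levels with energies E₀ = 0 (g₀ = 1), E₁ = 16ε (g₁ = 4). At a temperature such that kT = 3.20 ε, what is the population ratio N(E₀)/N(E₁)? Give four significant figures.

n₀/n₁ = (g₀/g₁) exp[−(E₀−E₁)/kT] = (1/4) × exp(−(-16ε)/(3.20ε)) = (1/4) × exp(5.00000) = 37.10.

37.10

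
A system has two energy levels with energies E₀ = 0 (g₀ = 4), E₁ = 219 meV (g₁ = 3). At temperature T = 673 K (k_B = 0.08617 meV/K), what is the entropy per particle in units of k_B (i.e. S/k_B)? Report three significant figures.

1.47

k_BT = 0.08617 × 673 K = 57.992 meV.
Eᵢ/kT = 0, 3.7764.
Z = Σ gᵢe^(−Eᵢ/kT) = 4·e^(−0) + 3·e^(−3.7764) = 4.0000 + 0.068715 = 4.0687.
⟨E⟩ = Σ EᵢPᵢ = 3.6986 meV.
S/k_B = ln Z + ⟨E⟩/kT = ln(4.0687) + 3.6986/57.992 = 1.4033 + 0.063778 = 1.47.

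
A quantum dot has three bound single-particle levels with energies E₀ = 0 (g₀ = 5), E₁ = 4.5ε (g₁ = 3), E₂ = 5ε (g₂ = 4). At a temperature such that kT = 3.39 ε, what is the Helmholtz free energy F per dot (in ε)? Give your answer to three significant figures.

Eᵢ/kT = 0, 1.3274, 1.4749.
Z = Σ gᵢe^(−Eᵢ/kT) = 5·e^(−0) + 3·e^(−1.3274) + 4·e^(−1.4749) = 5.0000 + 0.79550 + 0.91521 = 6.7107.
F = −kT ln Z = −3.39 × ln(6.7107) = −3.39 × 1.9037 = -6.45 ε.

-6.45 ε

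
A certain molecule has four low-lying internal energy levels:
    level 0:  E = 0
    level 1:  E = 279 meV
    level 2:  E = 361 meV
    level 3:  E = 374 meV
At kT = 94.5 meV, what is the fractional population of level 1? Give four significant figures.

0.04776

Eᵢ/kT = 0, 2.95238, 3.82011, 3.95767.
Z = Σ e^(−Eᵢ/kT) = e^(−0) + e^(−2.95238) + e^(−3.82011) + e^(−3.95767) = 1.00000 + 0.0522153 + 0.0219254 + 0.0191076 = 1.09325.
P₁ = e^(−E₁/kT) / Z = 0.0522153/1.09325 = 0.04776.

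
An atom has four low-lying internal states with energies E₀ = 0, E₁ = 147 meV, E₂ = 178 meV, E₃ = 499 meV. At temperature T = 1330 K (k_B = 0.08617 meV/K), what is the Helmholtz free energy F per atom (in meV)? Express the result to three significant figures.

k_BT = 0.08617 × 1330 K = 114.61 meV.
Eᵢ/kT = 0, 1.2826, 1.5531, 4.3539.
Z = Σ e^(−Eᵢ/kT) = e^(−0) + e^(−1.2826) + e^(−1.5531) + e^(−4.3539) = 1.0000 + 0.27732 + 0.21159 + 0.012857 = 1.5018.
F = −kT ln Z = −114.61 × ln(1.5018) = −114.61 × 0.40666 = -46.6 meV.

-46.6 meV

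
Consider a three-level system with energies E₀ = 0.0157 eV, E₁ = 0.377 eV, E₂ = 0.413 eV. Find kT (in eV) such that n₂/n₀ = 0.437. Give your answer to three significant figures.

0.480 eV

n₂/n₀ = exp[−(E₂−E₀)/kT] = 0.437.
⇒ (E₂−E₀)/kT = ln(1/0.437) = ln(2.2883) = 0.82781.
kT = 0.3973 eV / 0.82781 = 0.480 eV.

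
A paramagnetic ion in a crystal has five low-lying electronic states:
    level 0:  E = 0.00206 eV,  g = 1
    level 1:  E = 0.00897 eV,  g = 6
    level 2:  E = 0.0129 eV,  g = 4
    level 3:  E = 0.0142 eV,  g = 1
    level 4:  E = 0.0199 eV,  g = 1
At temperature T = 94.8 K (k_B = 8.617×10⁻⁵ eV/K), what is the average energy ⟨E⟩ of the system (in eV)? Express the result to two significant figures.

k_BT = 8.617×10⁻⁵ × 94.8 K = 0.008169 eV.
Eᵢ/kT = 0.2522, 1.098, 1.579, 1.738, 2.436.
Z = Σ gᵢe^(−Eᵢ/kT) = 1·e^(−0.2522) + 6·e^(−1.098) + 4·e^(−1.579) + 1·e^(−1.738) + 1·e^(−2.436) = 0.7771 + 2.001 + 0.8247 + 0.1759 + 0.08751 = 3.866.
⟨E⟩ = Σ Eᵢ gᵢe^(−Eᵢ/kT) / Z = (0.00206·0.7771 + 0.00897·2.001 + 0.0129·0.8247 + 0.0142·0.1759 + 0.0199·0.08751) / 3.866 = 0.0089 eV.

0.0089 eV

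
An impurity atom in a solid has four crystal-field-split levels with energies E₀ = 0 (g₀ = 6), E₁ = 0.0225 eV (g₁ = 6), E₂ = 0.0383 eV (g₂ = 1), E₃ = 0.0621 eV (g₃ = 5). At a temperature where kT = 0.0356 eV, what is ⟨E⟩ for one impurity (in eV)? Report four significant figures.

0.01337 eV

Eᵢ/kT = 0, 0.632022, 1.07584, 1.74438.
Z = Σ gᵢe^(−Eᵢ/kT) = 6·e^(−0) + 6·e^(−0.632022) + 1·e^(−1.07584) + 5·e^(−1.74438) = 6.00000 + 3.18910 + 0.341011 + 0.873767 = 10.4039.
⟨E⟩ = Σ Eᵢ gᵢe^(−Eᵢ/kT) / Z = (0·6.00000 + 0.0225·3.18910 + 0.0383·0.341011 + 0.0621·0.873767) / 10.4039 = 0.01337 eV.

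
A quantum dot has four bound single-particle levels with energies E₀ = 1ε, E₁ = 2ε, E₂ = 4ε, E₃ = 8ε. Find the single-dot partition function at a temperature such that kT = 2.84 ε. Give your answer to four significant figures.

Z = 1.502

Eᵢ/kT = 0.352113, 0.704225, 1.40845, 2.81690.
Z = Σ e^(−Eᵢ/kT) = e^(−0.352113) + e^(−0.704225) + e^(−1.40845) + e^(−2.81690) = 0.703201 + 0.494492 + 0.244522 + 0.0597910 = 1.50201.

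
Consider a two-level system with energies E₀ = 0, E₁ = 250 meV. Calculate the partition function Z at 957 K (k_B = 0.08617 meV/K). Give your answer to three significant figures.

Z = 1.05

k_BT = 0.08617 × 957 K = 82.465 meV.
Eᵢ/kT = 0, 3.0316.
Z = Σ e^(−Eᵢ/kT) = e^(−0) + e^(−3.0316) = 1.0000 + 0.048238 = 1.0482.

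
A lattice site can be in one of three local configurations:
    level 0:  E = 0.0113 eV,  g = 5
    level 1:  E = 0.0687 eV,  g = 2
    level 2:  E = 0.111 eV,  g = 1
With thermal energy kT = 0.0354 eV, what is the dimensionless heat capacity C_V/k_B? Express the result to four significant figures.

0.2555

Eᵢ/kT = 0.319209, 1.94068, 3.13559.
Z = Σ gᵢe^(−Eᵢ/kT) = 5·e^(−0.319209) + 2·e^(−1.94068) + 1·e^(−3.13559) = 3.63362 + 0.287213 + 0.0434741 = 3.96431.
⟨E⟩ = 0.0165520 eV, ⟨E²⟩ = 0.000594095 eV².
C_V/k_B = (⟨E²⟩ − ⟨E⟩²)/(kT)² = (0.000594095 − 0.000273969)/0.00125316 = 0.2555.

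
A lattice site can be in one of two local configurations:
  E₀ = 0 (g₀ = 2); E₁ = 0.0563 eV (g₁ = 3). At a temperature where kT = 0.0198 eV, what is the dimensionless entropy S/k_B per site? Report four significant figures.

Eᵢ/kT = 0, 2.84343.
Z = Σ gᵢe^(−Eᵢ/kT) = 2·e^(−0) + 3·e^(−2.84343) = 2.00000 + 0.174677 = 2.17468.
⟨E⟩ = Σ EᵢPᵢ = 0.00452219 eV.
S/k_B = ln Z + ⟨E⟩/kT = ln(2.17468) + 0.00452219/0.0198 = 0.776882 + 0.228393 = 1.005.

1.005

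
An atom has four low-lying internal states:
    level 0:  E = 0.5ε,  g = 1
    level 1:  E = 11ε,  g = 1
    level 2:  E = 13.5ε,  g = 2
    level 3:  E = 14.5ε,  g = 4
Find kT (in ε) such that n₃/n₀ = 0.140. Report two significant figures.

n₃/n₀ = (g₃/g₀) exp[−(E₃−E₀)/kT] = 0.140.
⇒ (E₃−E₀)/kT = ln((4/1)/0.140) = ln(28.57) = 3.352.
kT = 14.0ε / 3.352 = 4.2 ε.

4.2 ε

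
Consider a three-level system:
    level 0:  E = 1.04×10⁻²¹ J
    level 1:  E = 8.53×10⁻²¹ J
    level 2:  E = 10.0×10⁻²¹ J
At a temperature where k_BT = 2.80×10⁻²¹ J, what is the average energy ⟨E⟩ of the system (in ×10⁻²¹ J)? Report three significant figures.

Eᵢ/kT = 0.37143, 3.0464, 3.5714.
Z = Σ e^(−Eᵢ/kT) = e^(−0.37143) + e^(−3.0464) + e^(−3.5714) = 0.68975 + 0.047530 + 0.028116 = 0.76540.
⟨E⟩ = Σ Eᵢ e^(−Eᵢ/kT) / Z = (1.04·0.68975 + 8.53·0.047530 + 10.0·0.028116) / 0.76540 = 1.83 ×10⁻²¹ J.

1.83 ×10⁻²¹ J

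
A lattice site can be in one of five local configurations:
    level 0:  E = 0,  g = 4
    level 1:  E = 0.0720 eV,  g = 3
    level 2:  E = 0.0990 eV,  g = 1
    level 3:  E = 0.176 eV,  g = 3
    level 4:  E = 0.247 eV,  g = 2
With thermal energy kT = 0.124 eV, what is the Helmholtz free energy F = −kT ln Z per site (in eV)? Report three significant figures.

-0.244 eV

Eᵢ/kT = 0, 0.58065, 0.79839, 1.4194, 1.9919.
Z = Σ gᵢe^(−Eᵢ/kT) = 4·e^(−0) + 3·e^(−0.58065) + 1·e^(−0.79839) + 3·e^(−1.4194) + 2·e^(−1.9919) = 4.0000 + 1.6786 + 0.45005 + 0.72558 + 0.27287 = 7.1271.
F = −kT ln Z = −0.124 × ln(7.1271) = −0.124 × 1.9639 = -0.244 eV.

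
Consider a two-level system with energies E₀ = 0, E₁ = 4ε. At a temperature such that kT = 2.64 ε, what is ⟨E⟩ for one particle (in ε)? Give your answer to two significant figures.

Eᵢ/kT = 0, 1.515.
Z = Σ e^(−Eᵢ/kT) = e^(−0) + e^(−1.515) = 1.000 + 0.2198 = 1.220.
⟨E⟩ = Σ Eᵢ e^(−Eᵢ/kT) / Z = (0·1.000 + 4·0.2198) / 1.220 = 0.72 ε.

0.72 ε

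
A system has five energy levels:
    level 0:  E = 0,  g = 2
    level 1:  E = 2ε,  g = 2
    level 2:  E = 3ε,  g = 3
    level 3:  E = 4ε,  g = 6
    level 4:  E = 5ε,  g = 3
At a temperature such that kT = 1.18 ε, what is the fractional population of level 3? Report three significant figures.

0.0710

Eᵢ/kT = 0, 1.6949, 2.5424, 3.3898, 4.2373.
Z = Σ gᵢe^(−Eᵢ/kT) = 2·e^(−0) + 2·e^(−1.6949) + 3·e^(−2.5424) + 6·e^(−3.3898) + 3·e^(−4.2373) = 2.0000 + 0.36724 + 0.23603 + 0.20229 + 0.043340 = 2.8489.
P₃ = g₃ e^(−E₃/kT) / Z = 0.20229/2.8489 = 0.0710.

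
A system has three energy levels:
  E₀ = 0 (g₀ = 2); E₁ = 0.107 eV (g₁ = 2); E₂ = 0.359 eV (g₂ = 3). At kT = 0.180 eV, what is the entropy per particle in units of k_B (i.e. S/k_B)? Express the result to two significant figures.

1.7

Eᵢ/kT = 0, 0.5944, 1.994.
Z = Σ gᵢe^(−Eᵢ/kT) = 2·e^(−0) + 2·e^(−0.5944) + 3·e^(−1.994) = 2.000 + 1.104 + 0.4084 = 3.512.
⟨E⟩ = Σ EᵢPᵢ = 0.07538 eV.
S/k_B = ln Z + ⟨E⟩/kT = ln(3.512) + 0.07538/0.180 = 1.256 + 0.4188 = 1.7.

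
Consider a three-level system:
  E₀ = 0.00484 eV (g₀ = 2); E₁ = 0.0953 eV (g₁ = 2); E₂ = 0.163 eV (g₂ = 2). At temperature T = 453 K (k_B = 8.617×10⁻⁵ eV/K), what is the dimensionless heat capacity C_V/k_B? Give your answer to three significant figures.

k_BT = 8.617×10⁻⁵ × 453 K = 0.039035 eV.
Eᵢ/kT = 0.12399, 2.4414, 4.1757.
Z = Σ gᵢe^(−Eᵢ/kT) = 2·e^(−0.12399) + 2·e^(−2.4414) + 2·e^(−4.1757) = 1.7668 + 0.17408 + 0.030729 = 1.9716.
⟨E⟩ = 0.015292 eV, ⟨E²⟩ = 0.0012370 eV².
C_V/k_B = (⟨E²⟩ − ⟨E⟩²)/(kT)² = (0.0012370 − 0.00023385)/0.0015237 = 0.658.

0.658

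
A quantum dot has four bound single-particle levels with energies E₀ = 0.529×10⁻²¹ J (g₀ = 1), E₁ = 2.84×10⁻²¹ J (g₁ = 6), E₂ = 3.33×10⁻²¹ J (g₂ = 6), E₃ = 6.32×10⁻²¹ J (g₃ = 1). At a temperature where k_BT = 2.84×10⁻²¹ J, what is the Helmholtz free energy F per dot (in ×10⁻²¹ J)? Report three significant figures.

Eᵢ/kT = 0.18627, 1.0000, 1.1725, 2.2254.
Z = Σ gᵢe^(−Eᵢ/kT) = 1·e^(−0.18627) + 6·e^(−1.0000) + 6·e^(−1.1725) + 1·e^(−2.2254) = 0.83005 + 2.2073 + 1.8576 + 0.10802 = 5.0030.
F = −kT ln Z = −2.84 × ln(5.0030) = −2.84 × 1.6100 = -4.57 ×10⁻²¹ J.

-4.57 ×10⁻²¹ J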